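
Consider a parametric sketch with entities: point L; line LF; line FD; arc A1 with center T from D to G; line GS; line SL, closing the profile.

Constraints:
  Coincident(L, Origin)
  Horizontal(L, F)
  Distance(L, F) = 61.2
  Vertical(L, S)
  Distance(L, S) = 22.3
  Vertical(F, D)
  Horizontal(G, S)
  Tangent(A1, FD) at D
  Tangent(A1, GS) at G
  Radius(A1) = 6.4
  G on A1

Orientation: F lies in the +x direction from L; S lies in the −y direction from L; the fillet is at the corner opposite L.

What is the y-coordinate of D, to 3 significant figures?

-15.9

The virtual corner opposite L is at (61.2, -22.3). The tangent condition forces TD to be normal to FD and tangency of A1 to GS means the radius TG is perpendicular to GS, with radius 6.4, so the center T sits 6.4 in from both sides at T = (54.8, -15.9). That places the tangent points at D = (61.2, -15.9) on FD and G = (54.8, -22.3) on GS. So D.y = -15.9.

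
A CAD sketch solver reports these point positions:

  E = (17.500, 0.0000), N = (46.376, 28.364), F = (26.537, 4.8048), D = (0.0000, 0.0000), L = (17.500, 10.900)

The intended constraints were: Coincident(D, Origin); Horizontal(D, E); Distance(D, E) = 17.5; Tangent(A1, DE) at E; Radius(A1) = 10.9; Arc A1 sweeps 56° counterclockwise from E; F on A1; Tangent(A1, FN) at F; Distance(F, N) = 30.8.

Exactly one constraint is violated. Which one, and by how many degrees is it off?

Tangent(A1, FN) at F — off by 6.10°.

D = (0.00, 0.00) ✓; D.y = 0.00, E.y = 0.00 ✓; |DE| = 17.50 ✓; ∠(LE, ED) = 90.00° ✓; |LE| = 10.90 ✓; bearing(L→F) − bearing(L→E) = 56.00° ✓; |LF| = 10.90 ✓; ∠(LF, FN) = 96.10° ✗; |FN| = 30.80 ✓.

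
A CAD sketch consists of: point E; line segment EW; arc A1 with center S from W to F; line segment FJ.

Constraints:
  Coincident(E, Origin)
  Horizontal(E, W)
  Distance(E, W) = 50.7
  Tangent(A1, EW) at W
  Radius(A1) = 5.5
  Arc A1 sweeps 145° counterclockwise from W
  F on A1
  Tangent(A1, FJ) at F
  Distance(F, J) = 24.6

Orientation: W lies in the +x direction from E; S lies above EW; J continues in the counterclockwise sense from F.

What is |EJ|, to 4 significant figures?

41.44

E is at the origin; EW is horizontal with |EW| = 50.7 and W on the +x side, so W = (50.70, 0.000). Tangency of A1 to EW means the radius SW is perpendicular to EW, so S = W + (0, 5.5) = (50.70, 5.500). On A1, W sits at bearing -90° from S; a 145° counterclockwise sweep puts F at bearing 55°, so F = S + 5.5·(cos 55°, sin 55°) = (53.85, 10.01). Tangency of A1 to FJ means the radius SF is perpendicular to FJ, so FJ runs along (−sin 55°, cos 55°); with |FJ| = 24.6, J = (33.70, 24.12). Then |EJ| = |J − E| = 41.44.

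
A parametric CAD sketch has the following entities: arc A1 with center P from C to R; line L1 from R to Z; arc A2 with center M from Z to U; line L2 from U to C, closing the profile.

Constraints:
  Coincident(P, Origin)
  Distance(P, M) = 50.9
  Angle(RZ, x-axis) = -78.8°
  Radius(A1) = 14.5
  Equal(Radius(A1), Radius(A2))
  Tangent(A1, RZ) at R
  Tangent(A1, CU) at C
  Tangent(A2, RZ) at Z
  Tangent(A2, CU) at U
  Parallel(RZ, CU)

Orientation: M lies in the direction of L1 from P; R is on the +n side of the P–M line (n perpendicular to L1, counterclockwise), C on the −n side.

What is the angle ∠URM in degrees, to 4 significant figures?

13.77°

Tangency of A1 to both parallel lines with radius 14.5 puts R and C at P ± 14.5·n: R = (14.22, 2.816), C = (-14.22, -2.816). Equal radii place Z and U the same way about M: Z = M + 14.5·n = (24.11, -47.11), U = M − 14.5·n = (-4.337, -52.75). Then cos ∠URM = RU·RM / (|RU||RM|), giving 13.77°.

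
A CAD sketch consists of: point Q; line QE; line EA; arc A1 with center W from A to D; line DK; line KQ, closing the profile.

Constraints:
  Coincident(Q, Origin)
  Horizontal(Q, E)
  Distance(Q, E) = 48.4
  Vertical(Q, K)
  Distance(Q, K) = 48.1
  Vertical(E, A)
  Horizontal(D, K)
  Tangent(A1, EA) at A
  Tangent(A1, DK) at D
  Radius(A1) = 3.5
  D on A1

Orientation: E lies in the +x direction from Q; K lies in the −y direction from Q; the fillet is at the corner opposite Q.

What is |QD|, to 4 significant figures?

65.80

Q is at the origin; Q and E share the same y with |QE| = 48.4 and E on the +x side, so E = (48.40, 0.000). QK is vertical with |QK| = 48.1 and K on the −y side, so K = (0.000, -48.10). The virtual corner opposite Q is at (48.40, -48.10). The tangent condition forces WA to be normal to EA and the tangent condition forces WD to be normal to DK, with radius 3.5, so the center W sits 3.5 in from both sides at W = (44.90, -44.60). That places the tangent points at A = (48.40, -44.60) on EA and D = (44.90, -48.10) on DK. Then |QD| = |D − Q| = 65.80.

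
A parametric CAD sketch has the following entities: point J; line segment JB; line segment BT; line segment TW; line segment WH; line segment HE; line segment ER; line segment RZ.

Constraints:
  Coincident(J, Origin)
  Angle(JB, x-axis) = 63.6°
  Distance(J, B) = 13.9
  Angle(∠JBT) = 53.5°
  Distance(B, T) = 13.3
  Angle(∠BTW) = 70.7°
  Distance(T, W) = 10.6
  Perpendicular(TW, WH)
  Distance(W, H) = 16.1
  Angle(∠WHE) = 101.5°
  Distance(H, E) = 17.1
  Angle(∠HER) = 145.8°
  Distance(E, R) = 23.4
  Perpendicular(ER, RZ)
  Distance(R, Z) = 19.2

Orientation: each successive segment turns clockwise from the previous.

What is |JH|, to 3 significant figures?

15.1

∠BTW = 70.7° gives TW at -172° from the x-axis; with |TW| = 10.6, W = (1.74, -0.828). The perpendicularity gives WH at right angles to TW, so WH runs at 97.8°; with |WH| = 16.1, H = (-0.448, 15.1). Then |JH| = |H − J| = 15.1.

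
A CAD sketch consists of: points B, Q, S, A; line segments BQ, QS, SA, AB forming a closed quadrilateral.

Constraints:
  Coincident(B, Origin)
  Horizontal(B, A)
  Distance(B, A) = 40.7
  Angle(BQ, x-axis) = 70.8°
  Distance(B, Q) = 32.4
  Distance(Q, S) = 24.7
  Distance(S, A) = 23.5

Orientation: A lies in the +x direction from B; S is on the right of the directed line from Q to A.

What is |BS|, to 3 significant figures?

19.6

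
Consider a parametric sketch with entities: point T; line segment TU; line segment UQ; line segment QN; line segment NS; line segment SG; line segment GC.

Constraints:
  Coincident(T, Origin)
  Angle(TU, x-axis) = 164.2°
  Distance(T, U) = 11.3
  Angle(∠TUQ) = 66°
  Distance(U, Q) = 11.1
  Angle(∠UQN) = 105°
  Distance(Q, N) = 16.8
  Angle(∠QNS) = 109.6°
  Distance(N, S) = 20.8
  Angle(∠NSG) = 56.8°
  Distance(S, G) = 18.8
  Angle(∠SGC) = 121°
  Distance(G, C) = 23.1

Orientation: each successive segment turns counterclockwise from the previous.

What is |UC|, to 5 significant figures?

17.652

T is at the origin; TU runs at 164.2° with length 11.3, so U = (-10.873, 3.0768). ∠TUQ = 66.0° gives UQ at -81.800° from the x-axis; with |UQ| = 11.1, Q = (-9.2899, -7.9097). ∠UQN = 105.0° gives QN at -6.8000° from the x-axis; with |QN| = 16.8, N = (7.3919, -9.8989). ∠QNS = 109.6° gives NS at 63.600° from the x-axis; with |NS| = 20.8, S = (16.640, 8.7319). ∠NSG = 56.8° gives SG at -173.20° from the x-axis; with |SG| = 18.8, G = (-2.0274, 6.5059). ∠SGC = 121.0° gives GC at -114.20° from the x-axis; with |GC| = 23.1, C = (-11.497, -14.564). Then |UC| = |C − U| = 17.652.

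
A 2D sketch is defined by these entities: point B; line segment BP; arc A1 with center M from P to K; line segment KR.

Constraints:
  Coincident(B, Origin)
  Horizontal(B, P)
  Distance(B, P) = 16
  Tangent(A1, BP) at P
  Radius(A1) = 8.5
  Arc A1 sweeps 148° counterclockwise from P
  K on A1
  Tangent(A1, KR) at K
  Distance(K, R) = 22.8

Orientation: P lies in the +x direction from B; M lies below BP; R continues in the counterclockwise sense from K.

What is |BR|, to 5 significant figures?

41.508

B is at the origin; B and P share the same y with |BP| = 16.0 and P on the +x side, so P = (16.000, 0.0000). Since A1 is tangent to BP there, MP ⟂ BP, so M = P + (0, -8.5) = (16.000, -8.5000). On A1, P sits at bearing 90° from M; a 148° counterclockwise sweep puts K at bearing 238°, so K = M + 8.5·(cos 238°, sin 238°) = (11.496, -15.708). The tangent condition forces MK to be normal to KR, so KR runs along (−sin 238°, cos 238°); with |KR| = 22.8, R = (30.831, -27.791). Then |BR| = |R − B| = 41.508.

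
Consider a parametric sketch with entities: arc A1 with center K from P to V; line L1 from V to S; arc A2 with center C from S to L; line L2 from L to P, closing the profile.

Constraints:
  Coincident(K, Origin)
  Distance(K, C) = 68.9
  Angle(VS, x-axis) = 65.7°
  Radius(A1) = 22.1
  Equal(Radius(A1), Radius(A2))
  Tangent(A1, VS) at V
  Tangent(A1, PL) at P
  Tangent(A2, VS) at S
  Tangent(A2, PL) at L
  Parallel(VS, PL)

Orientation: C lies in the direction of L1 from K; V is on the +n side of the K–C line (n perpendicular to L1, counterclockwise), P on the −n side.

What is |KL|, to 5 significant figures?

72.358

The slot axis is L1's direction at 65.7°, so u = (cos 65.7°, sin 65.7°) = (0.41151, 0.91140) and n = (−sin 65.7°, cos 65.7°) = (-0.91140, 0.41151). K is at the origin and C lies 68.9 along u from K, so C = 68.9·u = (28.353, 62.796). Tangency of A1 to both parallel lines with radius 22.1 puts V and P at K ± 22.1·n: V = (-20.142, 9.0945), P = (20.142, -9.0945). Equal radii place S and L the same way about C: S = C + 22.1·n = (8.2113, 71.890), L = C − 22.1·n = (48.495, 53.701). Then |KL| = |L − K| = 72.358.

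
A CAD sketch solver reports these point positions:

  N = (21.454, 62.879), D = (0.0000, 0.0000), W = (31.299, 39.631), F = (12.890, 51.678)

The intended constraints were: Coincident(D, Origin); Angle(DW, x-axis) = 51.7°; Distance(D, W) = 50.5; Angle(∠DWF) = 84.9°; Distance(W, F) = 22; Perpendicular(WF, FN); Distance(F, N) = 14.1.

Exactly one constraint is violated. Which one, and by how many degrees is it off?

Perpendicular(WF, FN) — off by 4.20°.

D = (0.00, 0.00) ✓; DW at 51.70° ✓; |DW| = 50.50 ✓; ∠DWF = 84.90° ✓; |WF| = 22.00 ✓; ∠(WF, FN) = 94.20° ✗; |FN| = 14.10 ✓.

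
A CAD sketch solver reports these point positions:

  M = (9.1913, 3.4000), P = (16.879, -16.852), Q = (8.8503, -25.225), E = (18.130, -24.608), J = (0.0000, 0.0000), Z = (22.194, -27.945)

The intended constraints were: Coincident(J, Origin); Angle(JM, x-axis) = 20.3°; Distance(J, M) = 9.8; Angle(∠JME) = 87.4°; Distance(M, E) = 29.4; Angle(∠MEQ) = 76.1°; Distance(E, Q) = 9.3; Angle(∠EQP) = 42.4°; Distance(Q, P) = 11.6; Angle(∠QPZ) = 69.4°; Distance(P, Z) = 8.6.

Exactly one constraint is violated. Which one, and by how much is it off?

Distance(P, Z) = 8.6 — off by 3.70.

J = (0.00, 0.00) ✓; JM at 20.30° ✓; |JM| = 9.800 ✓; ∠JME = 87.40° ✓; |ME| = 29.40 ✓; ∠MEQ = 76.10° ✓; |EQ| = 9.300 ✓; ∠EQP = 42.40° ✓; |QP| = 11.60 ✓; ∠QPZ = 69.40° ✓; |PZ| = 12.30 ✗.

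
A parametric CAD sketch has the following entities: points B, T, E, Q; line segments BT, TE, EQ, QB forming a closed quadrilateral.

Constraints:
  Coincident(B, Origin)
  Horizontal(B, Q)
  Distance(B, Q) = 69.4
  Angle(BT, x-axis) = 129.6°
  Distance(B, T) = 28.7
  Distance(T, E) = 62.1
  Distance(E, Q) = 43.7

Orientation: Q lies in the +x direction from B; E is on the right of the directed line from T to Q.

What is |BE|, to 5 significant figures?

34.299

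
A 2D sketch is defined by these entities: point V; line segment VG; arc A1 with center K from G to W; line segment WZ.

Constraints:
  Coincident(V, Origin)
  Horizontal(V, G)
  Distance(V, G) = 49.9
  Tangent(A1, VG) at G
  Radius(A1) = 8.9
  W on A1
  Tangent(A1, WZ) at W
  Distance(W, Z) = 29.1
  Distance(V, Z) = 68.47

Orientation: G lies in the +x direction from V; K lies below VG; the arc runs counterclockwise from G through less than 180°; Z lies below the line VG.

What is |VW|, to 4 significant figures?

44.21

Checks: |KW| = 8.900 ✓; ∠(KW, WZ) = 90.00° ✓; |WZ| = 29.10 ✓; |VZ| = 68.47 ✓.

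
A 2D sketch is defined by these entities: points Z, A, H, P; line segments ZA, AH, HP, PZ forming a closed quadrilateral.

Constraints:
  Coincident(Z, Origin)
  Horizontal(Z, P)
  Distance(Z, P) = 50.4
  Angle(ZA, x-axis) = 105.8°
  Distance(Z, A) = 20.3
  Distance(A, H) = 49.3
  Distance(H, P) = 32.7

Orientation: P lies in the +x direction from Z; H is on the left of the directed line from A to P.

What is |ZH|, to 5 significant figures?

52.806

Z is at the origin; Z and P share the same y with |ZP| = 50.4 and P in +x, so P = (50.4, 0). ZA runs at 105.8° with |ZA| = 20.3, so A = (-5.5273, 19.533). H is determined by |AH| = 49.3 and |HP| = 32.7 together: it lies at the intersection of circle(A, 49.3) and circle(P, 32.7). With |AP| = 59.240, the foot of the radical line on AP is 41.109 from A and the perpendicular offset is √(49.3² − 41.109²) = 27.213. Taking the left-of-AP solution: H = (42.256, 31.670).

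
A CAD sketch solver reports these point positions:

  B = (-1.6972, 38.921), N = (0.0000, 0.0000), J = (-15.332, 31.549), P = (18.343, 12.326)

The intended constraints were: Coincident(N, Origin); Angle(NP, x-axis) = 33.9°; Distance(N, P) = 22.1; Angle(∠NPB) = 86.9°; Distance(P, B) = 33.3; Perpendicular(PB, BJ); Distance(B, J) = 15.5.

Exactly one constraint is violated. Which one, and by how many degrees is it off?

Perpendicular(PB, BJ) — off by 8.60°.

N = (0.00, 0.00) ✓; NP at 33.90° ✓; |NP| = 22.10 ✓; ∠NPB = 86.90° ✓; |PB| = 33.30 ✓; ∠(PB, BJ) = 81.40° ✗; |BJ| = 15.50 ✓.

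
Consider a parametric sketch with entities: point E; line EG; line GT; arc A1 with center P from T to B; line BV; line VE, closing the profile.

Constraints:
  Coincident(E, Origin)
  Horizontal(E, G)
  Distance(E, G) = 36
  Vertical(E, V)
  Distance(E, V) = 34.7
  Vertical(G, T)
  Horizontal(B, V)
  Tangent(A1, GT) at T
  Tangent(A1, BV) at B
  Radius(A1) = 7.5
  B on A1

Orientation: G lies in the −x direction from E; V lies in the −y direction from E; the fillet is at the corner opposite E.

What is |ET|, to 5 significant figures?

45.120

E is at the origin; E and G share the same y with |EG| = 36.0 and G on the −x side, so G = (-36.000, 0.0000). EV is vertical with |EV| = 34.7 and V on the −y side, so V = (0.0000, -34.700). The virtual corner opposite E is at (-36.000, -34.700). The tangent condition forces PT to be normal to GT and tangency of A1 to BV means the radius PB is perpendicular to BV, with radius 7.5, so the center P sits 7.5 in from both sides at P = (-28.500, -27.200). That places the tangent points at T = (-36.000, -27.200) on GT and B = (-28.500, -34.700) on BV. Then |ET| = |T − E| = 45.120.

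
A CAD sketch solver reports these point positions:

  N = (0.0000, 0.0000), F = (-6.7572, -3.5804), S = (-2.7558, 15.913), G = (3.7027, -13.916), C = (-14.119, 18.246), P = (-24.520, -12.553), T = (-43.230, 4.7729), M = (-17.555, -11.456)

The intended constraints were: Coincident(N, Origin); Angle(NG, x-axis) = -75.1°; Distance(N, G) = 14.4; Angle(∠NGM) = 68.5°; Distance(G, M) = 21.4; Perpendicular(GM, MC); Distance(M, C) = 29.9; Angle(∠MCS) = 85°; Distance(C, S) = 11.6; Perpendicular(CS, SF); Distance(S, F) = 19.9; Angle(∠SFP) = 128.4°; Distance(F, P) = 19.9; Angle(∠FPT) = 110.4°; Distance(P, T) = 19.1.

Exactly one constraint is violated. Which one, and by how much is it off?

Distance(P, T) = 19.1 — off by 6.40.

N = (0.00, 0.00) ✓; NG at -75.10° ✓; |NG| = 14.40 ✓; ∠NGM = 68.50° ✓; |GM| = 21.40 ✓; ∠(GM, MC) = 90.00° ✓; |MC| = 29.90 ✓; ∠MCS = 85.00° ✓; |CS| = 11.60 ✓; ∠(CS, SF) = 90.00° ✓; |SF| = 19.90 ✓; ∠SFP = 128.4° ✓; |FP| = 19.90 ✓; ∠FPT = 110.4° ✓; |PT| = 25.50 ✗.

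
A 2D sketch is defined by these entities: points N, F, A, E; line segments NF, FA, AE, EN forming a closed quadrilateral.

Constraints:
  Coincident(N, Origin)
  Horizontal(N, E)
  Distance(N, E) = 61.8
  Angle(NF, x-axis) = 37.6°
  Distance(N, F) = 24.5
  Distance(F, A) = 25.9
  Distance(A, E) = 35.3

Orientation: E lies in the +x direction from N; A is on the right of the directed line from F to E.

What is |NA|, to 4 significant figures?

29.41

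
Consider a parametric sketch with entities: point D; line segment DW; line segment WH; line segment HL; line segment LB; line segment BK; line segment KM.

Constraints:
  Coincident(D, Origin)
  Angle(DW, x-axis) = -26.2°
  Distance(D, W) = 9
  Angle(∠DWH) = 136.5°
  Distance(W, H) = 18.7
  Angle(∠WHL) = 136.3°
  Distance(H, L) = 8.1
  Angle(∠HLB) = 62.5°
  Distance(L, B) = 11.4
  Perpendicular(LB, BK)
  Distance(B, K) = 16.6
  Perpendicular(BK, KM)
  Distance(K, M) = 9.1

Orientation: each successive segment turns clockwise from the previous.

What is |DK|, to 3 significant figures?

19.6

D is at the origin; DW runs at -26.2° with length 9.0, so W = (8.08, -3.97). ∠DWH = 136.5° gives WH at -69.7° from the x-axis; with |WH| = 18.7, H = (14.6, -21.5). ∠WHL = 136.3° gives HL at -113° from the x-axis; with |HL| = 8.1, L = (11.3, -28.9). ∠HLB = 62.5° gives LB at 129° from the x-axis; with |LB| = 11.4, B = (4.16, -20.1). LB is perpendicular to BK, so BK runs at 39.1°; with |BK| = 16.6, K = (17.0, -9.63). Then |DK| = |K − D| = 19.6.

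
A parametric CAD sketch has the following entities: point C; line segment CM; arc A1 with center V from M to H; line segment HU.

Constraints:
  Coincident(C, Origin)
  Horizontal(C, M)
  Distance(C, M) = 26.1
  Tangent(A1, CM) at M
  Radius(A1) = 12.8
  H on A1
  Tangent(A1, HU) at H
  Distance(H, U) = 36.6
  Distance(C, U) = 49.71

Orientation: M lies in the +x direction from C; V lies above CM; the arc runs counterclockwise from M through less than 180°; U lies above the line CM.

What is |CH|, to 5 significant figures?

41.517

Checks: C.y = 0.00, M.y = 0.00 ✓; |VH| = 12.80 ✓; ∠(VH, HU) = 90.00° ✓; |HU| = 36.60 ✓; |CU| = 49.71 ✓.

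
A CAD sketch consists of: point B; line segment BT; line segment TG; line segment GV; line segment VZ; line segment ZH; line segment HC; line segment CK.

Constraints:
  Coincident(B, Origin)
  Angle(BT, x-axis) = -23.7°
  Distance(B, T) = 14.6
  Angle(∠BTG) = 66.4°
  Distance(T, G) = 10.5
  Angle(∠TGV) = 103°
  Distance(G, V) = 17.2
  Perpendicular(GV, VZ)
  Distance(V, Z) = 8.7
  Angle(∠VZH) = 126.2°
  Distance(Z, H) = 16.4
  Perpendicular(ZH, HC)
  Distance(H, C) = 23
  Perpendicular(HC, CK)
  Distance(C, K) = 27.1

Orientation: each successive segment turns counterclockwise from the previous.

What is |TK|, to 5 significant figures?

30.183

B is at the origin; BT runs at -23.7° with length 14.6, so T = (13.369, -5.8684). ∠BTG = 66.4° gives TG at 89.900° from the x-axis; with |TG| = 10.5, G = (13.387, 4.6315). ∠TGV = 103.0° gives GV at 166.90° from the x-axis; with |GV| = 17.2, V = (-3.3654, 8.5299). The perpendicularity gives VZ at right angles to GV, so VZ runs at -103.10°; with |VZ| = 8.7, Z = (-5.3373, 0.056358). ∠VZH = 126.2° gives ZH at -49.300° from the x-axis; with |ZH| = 16.4, H = (5.3572, -12.377). ZH is perpendicular to HC, so HC runs at 40.700°; with |HC| = 23.0, C = (22.794, 2.6212). The perpendicularity gives CK at right angles to HC, so CK runs at 130.70°; with |CK| = 27.1, K = (5.1224, 23.167). Then |TK| = |K − T| = 30.183.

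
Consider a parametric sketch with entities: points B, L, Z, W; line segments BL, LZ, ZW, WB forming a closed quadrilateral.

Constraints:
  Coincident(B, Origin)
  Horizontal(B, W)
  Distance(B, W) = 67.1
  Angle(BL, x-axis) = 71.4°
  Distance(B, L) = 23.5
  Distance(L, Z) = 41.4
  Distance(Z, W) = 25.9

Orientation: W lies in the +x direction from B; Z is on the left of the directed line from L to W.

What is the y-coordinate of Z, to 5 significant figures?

18.225

Checks: |LZ| = 41.40 ✓; |ZW| = 25.90 ✓.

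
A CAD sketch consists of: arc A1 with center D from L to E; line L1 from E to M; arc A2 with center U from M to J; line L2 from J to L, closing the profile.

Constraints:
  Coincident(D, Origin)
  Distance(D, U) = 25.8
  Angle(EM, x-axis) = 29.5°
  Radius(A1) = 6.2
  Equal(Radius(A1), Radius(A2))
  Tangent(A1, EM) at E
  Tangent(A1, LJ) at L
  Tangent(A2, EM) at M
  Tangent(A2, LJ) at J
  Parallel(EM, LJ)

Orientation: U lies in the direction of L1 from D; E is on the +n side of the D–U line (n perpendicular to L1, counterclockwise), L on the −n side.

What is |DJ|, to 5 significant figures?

26.535

The slot axis is L1's direction at 29.5°, so u = (cos 29.5°, sin 29.5°) = (0.87036, 0.49242) and n = (−sin 29.5°, cos 29.5°) = (-0.49242, 0.87036). D is at the origin and U lies 25.8 along u from D, so U = 25.8·u = (22.455, 12.705). Tangency of A1 to both parallel lines with radius 6.2 puts E and L at D ± 6.2·n: E = (-3.0530, 5.3962), L = (3.0530, -5.3962). Equal radii place M and J the same way about U: M = U + 6.2·n = (19.402, 18.101), J = U − 6.2·n = (25.508, 7.3083). Then |DJ| = |J − D| = 26.535.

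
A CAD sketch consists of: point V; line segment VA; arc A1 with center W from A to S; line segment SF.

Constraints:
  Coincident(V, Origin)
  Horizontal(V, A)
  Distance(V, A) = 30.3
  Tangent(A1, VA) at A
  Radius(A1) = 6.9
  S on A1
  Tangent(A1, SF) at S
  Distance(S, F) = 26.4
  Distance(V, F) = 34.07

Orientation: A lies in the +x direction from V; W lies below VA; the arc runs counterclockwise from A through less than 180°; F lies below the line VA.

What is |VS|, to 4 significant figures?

24.20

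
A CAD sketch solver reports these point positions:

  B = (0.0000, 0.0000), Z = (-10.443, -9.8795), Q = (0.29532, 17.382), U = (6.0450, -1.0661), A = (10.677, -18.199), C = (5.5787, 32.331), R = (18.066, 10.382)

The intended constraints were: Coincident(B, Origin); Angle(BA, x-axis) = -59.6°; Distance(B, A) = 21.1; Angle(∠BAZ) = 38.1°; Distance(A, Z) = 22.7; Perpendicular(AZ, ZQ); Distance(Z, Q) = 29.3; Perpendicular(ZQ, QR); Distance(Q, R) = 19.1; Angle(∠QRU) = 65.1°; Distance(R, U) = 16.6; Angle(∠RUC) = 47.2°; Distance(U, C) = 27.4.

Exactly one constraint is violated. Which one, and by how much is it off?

Distance(U, C) = 27.4 — off by 6.00.

B = (0.00, 0.00) ✓; BA at -59.60° ✓; |BA| = 21.10 ✓; ∠BAZ = 38.10° ✓; |AZ| = 22.70 ✓; ∠(AZ, ZQ) = 90.00° ✓; |ZQ| = 29.30 ✓; ∠(ZQ, QR) = 90.00° ✓; |QR| = 19.10 ✓; ∠QRU = 65.10° ✓; |RU| = 16.60 ✓; ∠RUC = 47.20° ✓; |UC| = 33.40 ✗.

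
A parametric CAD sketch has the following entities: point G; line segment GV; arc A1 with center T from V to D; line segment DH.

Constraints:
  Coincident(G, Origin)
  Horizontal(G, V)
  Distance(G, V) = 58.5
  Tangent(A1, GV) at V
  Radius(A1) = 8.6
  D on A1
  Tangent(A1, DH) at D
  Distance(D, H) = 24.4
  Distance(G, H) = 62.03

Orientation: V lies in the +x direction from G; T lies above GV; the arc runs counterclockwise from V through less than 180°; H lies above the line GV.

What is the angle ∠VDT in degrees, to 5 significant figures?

28.129°

G is at the origin; G and V share the same y with |GV| = 58.5 and V on the +x side, so V = (58.500, 0.0000). Since A1 is tangent to GV there, TV ⟂ GV, so T = V + (0, 8.6) = (58.500, 8.6000). Since TD ⟂ DH (tangency), |TH| = √(8.6² + 24.4²) = 25.871 regardless of where D sits on A1. So H lies on both circle(G, 62.03) and circle(T, 25.871); the above-GV intersection is H = (52.099, 33.667). D is the foot of the tangent from H: D = (65.651, 13.377).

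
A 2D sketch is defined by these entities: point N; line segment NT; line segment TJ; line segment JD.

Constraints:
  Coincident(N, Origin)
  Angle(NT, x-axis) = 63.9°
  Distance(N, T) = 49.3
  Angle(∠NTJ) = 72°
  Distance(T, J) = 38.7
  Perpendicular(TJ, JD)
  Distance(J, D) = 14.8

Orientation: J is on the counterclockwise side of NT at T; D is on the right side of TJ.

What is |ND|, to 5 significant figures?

65.999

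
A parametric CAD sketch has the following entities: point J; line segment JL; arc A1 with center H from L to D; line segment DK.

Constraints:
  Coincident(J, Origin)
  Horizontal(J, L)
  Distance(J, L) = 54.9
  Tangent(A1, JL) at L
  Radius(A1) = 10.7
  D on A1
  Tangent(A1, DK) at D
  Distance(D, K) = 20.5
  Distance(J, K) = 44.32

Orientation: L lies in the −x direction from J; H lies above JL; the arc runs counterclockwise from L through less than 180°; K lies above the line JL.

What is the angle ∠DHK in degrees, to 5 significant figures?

62.438°

Checks: |JL| = 54.90 ✓; |HD| = 10.70 ✓; ∠(HD, DK) = 90.00° ✓; |DK| = 20.50 ✓; |JK| = 44.32 ✓.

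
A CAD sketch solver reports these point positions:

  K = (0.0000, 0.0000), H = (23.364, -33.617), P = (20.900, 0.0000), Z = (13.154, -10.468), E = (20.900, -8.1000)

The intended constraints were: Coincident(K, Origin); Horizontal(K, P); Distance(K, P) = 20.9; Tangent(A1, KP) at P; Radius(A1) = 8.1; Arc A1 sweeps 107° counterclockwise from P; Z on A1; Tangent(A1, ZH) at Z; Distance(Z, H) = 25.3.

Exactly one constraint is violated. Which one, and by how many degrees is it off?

Tangent(A1, ZH) at Z — off by 6.80°.

K = (0.00, 0.00) ✓; K.y = 0.00, P.y = 0.00 ✓; |KP| = 20.90 ✓; ∠(EP, PK) = 90.00° ✓; |EP| = 8.100 ✓; bearing(E→Z) − bearing(E→P) = 107.0° ✓; |EZ| = 8.100 ✓; ∠(EZ, ZH) = 83.20° ✗; |ZH| = 25.30 ✓.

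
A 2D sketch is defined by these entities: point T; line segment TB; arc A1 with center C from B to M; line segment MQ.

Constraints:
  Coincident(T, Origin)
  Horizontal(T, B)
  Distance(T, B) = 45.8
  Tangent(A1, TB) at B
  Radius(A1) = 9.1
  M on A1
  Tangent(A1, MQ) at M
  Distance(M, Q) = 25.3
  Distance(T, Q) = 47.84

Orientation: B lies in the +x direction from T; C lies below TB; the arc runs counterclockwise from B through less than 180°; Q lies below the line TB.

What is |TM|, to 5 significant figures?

37.649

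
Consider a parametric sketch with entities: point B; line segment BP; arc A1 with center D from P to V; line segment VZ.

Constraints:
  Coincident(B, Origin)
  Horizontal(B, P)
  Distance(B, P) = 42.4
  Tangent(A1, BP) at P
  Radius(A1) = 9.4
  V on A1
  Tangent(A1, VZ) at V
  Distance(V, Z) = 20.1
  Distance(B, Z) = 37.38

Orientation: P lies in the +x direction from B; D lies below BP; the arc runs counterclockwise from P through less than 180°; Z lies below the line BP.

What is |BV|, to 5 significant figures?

34.085

Checks: |DV| = 9.400 ✓; ∠(DV, VZ) = 90.00° ✓; |VZ| = 20.10 ✓; |BZ| = 37.38 ✓.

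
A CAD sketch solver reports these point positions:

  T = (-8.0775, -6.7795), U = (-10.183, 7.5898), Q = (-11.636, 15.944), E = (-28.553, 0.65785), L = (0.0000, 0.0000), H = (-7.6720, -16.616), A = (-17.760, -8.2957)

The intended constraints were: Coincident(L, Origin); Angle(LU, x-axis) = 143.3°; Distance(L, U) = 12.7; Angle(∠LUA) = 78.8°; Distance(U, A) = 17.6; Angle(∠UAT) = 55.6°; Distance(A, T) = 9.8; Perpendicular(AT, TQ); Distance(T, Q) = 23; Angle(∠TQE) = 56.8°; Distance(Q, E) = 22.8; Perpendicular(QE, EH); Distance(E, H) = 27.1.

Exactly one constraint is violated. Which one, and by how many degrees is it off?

Perpendicular(QE, EH) — off by 8.30°.

L = (0.00, 0.00) ✓; LU at 143.3° ✓; |LU| = 12.70 ✓; ∠LUA = 78.80° ✓; |UA| = 17.60 ✓; ∠UAT = 55.60° ✓; |AT| = 9.800 ✓; ∠(AT, TQ) = 90.00° ✓; |TQ| = 23.00 ✓; ∠TQE = 56.80° ✓; |QE| = 22.80 ✓; ∠(QE, EH) = 98.30° ✗; |EH| = 27.10 ✓.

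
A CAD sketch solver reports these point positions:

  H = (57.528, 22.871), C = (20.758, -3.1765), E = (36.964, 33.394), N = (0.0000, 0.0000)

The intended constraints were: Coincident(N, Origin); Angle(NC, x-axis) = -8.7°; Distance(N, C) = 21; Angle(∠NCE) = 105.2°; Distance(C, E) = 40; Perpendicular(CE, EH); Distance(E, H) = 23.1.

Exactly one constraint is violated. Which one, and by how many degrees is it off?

Perpendicular(CE, EH) — off by 3.20°.

N = (0.00, 0.00) ✓; NC at -8.700° ✓; |NC| = 21.00 ✓; ∠NCE = 105.2° ✓; |CE| = 40.00 ✓; ∠(CE, EH) = 93.20° ✗; |EH| = 23.10 ✓.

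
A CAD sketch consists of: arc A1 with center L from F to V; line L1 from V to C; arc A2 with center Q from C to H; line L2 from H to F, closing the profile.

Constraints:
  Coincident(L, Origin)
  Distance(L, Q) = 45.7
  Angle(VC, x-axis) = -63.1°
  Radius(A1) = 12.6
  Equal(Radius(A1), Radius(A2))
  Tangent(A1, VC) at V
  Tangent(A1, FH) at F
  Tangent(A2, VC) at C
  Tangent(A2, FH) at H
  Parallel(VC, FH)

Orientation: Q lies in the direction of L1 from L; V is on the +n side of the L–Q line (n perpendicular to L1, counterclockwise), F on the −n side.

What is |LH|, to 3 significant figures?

47.4

The slot axis is L1's direction at -63.1°, so u = (cos -63.1°, sin -63.1°) = (0.452, -0.892) and n = (−sin -63.1°, cos -63.1°) = (0.892, 0.452). L is at the origin and Q lies 45.7 along u from L, so Q = 45.7·u = (20.7, -40.8). Tangency of A1 to both parallel lines with radius 12.6 puts V and F at L ± 12.6·n: V = (11.2, 5.70), F = (-11.2, -5.70). Equal radii place C and H the same way about Q: C = Q + 12.6·n = (31.9, -35.1), H = Q − 12.6·n = (9.44, -46.5). Then |LH| = |H − L| = 47.4.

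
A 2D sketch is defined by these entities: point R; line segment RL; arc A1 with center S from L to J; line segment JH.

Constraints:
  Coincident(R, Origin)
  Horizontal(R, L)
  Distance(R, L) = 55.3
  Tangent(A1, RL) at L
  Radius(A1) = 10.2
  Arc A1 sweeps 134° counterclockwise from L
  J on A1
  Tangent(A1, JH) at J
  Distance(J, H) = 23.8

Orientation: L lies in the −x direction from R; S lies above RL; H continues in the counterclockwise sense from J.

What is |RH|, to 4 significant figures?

73.10

R is at the origin; R and L share the same y with |RL| = 55.3 and L on the −x side, so L = (-55.30, 0.000). Tangency of A1 to RL means the radius SL is perpendicular to RL, so S = L + (0, 10.2) = (-55.30, 10.20). On A1, L sits at bearing -90° from S; a 134° counterclockwise sweep puts J at bearing 44°, so J = S + 10.2·(cos 44°, sin 44°) = (-47.96, 17.29). The tangent condition forces SJ to be normal to JH, so JH runs along (−sin 44°, cos 44°); with |JH| = 23.8, H = (-64.50, 34.41). Then |RH| = |H − R| = 73.10.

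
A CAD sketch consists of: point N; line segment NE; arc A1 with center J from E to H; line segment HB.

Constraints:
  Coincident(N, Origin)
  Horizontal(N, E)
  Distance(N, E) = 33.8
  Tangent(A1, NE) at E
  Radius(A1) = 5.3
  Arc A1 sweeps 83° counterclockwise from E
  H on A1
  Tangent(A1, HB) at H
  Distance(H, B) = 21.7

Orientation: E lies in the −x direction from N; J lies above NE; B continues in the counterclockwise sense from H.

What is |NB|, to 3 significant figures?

36.8

N is at the origin; NE is horizontal with |NE| = 33.8 and E on the −x side, so E = (-33.8, 0.00). Tangency of A1 to NE means the radius JE is perpendicular to NE, so J = E + (0, 5.3) = (-33.8, 5.30). On A1, E sits at bearing -90° from J; an 83° counterclockwise sweep puts H at bearing -7°, so H = J + 5.3·(cos -7°, sin -7°) = (-28.5, 4.65). The tangent condition forces JH to be normal to HB, so HB runs along (−sin -7°, cos -7°); with |HB| = 21.7, B = (-25.9, 26.2). Then |NB| = |B − N| = 36.8.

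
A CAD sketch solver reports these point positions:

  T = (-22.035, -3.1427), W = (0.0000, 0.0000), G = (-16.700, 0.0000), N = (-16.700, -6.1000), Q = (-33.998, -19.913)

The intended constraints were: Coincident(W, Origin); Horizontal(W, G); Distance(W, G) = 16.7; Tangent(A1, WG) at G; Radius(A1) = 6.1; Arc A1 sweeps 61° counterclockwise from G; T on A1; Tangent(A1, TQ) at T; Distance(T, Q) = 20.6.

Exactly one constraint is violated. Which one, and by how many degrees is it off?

Tangent(A1, TQ) at T — off by 6.50°.

W = (0.00, 0.00) ✓; W.y = 0.00, G.y = 0.00 ✓; |WG| = 16.70 ✓; ∠(NG, GW) = 90.00° ✓; |NG| = 6.100 ✓; bearing(N→T) − bearing(N→G) = 61.00° ✓; |NT| = 6.100 ✓; ∠(NT, TQ) = 96.50° ✗; |TQ| = 20.60 ✓.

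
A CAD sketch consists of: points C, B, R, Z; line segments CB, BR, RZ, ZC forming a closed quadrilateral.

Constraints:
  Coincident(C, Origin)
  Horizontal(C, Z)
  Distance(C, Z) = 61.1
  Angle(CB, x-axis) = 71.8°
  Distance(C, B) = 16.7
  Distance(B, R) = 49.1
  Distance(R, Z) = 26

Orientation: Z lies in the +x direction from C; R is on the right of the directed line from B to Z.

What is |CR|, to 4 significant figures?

44.96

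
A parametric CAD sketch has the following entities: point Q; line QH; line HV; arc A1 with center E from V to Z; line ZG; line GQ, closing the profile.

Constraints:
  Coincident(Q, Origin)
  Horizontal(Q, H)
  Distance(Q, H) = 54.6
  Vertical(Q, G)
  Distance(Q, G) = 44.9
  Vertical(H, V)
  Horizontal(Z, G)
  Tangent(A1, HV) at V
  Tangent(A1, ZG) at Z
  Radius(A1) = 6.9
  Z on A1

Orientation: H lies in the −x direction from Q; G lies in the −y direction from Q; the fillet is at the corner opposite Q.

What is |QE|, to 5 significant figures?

60.986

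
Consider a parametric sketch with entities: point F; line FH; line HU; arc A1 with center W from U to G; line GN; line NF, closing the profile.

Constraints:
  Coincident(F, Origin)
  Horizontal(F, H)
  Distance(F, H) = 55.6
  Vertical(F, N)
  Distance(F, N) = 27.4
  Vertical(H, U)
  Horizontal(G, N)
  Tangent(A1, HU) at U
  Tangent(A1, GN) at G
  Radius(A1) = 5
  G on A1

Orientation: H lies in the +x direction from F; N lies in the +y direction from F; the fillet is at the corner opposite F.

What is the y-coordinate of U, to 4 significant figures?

22.40

The virtual corner opposite F is at (55.60, 27.40). The tangent condition forces WU to be normal to HU and since A1 is tangent to GN there, WG ⟂ GN, with radius 5.0, so the center W sits 5.0 in from both sides at W = (50.60, 22.40). That places the tangent points at U = (55.60, 22.40) on HU and G = (50.60, 27.40) on GN. So U.y = 22.40.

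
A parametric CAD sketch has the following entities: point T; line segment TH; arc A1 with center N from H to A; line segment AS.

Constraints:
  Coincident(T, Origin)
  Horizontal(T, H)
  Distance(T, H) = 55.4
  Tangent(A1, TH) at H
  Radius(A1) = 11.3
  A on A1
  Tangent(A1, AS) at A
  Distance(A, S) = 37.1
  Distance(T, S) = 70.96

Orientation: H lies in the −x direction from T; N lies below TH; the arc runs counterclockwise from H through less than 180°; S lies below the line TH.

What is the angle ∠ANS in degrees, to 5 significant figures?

73.060°

T is at the origin; T and H share the same y with |TH| = 55.4 and H on the −x side, so H = (-55.400, 0.0000). Tangency of A1 to TH means the radius NH is perpendicular to TH, so N = H + (0, -11.3) = (-55.400, -11.300). Since NA ⟂ AS (tangency), |NS| = √(11.3² + 37.1²) = 38.783 regardless of where A sits on A1. So S lies on both circle(T, 70.96) and circle(N, 38.783); the below-TH intersection is S = (-50.569, -49.781). A is the foot of the tangent from S: A = (-65.715, -15.913).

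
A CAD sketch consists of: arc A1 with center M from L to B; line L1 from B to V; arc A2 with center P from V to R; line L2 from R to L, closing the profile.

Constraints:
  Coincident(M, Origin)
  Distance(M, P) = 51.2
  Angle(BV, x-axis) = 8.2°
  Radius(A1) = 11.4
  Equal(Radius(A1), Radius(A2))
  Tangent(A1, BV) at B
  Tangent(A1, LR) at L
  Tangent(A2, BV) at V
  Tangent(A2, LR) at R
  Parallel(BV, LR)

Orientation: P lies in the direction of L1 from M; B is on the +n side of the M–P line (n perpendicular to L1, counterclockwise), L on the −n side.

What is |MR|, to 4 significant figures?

52.45

Tangency of A1 to both parallel lines with radius 11.4 puts B and L at M ± 11.4·n: B = (-1.626, 11.28), L = (1.626, -11.28). Equal radii place V and R the same way about P: V = P + 11.4·n = (49.05, 18.59), R = P − 11.4·n = (52.30, -3.981). Then |MR| = |R − M| = 52.45.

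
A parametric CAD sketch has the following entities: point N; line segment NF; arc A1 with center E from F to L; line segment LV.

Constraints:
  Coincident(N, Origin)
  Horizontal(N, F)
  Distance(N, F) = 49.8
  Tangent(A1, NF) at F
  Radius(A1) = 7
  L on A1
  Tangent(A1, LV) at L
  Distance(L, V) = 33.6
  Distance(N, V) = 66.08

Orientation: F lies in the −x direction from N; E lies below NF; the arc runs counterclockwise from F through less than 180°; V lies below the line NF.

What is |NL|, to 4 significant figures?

57.29

Checks: |EL| = 7.000 ✓; ∠(EL, LV) = 90.00° ✓; |LV| = 33.60 ✓; |NV| = 66.08 ✓.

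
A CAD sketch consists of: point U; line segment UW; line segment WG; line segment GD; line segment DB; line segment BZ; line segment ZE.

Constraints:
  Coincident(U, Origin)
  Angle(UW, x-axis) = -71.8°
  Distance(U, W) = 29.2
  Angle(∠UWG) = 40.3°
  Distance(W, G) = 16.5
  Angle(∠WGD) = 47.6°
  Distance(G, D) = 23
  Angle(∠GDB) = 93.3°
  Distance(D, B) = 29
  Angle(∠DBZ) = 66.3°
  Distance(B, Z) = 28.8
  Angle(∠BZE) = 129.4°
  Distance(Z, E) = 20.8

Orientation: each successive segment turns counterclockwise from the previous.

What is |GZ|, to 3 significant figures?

19.1

∠GDB = 93.3° gives DB at -73.0° from the x-axis; with |DB| = 29.0, B = (2.24, -48.2). ∠DBZ = 66.3° gives BZ at 40.7° from the x-axis; with |BZ| = 28.8, Z = (24.1, -29.4). Then |GZ| = |Z − G| = 19.1.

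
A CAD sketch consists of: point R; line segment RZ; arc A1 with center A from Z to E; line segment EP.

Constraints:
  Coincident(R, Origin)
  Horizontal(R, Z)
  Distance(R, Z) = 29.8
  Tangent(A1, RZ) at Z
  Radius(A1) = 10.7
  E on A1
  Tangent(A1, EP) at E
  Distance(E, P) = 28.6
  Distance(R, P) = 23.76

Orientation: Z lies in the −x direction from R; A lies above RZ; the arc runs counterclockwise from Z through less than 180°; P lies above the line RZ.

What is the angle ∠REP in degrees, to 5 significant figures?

53.896°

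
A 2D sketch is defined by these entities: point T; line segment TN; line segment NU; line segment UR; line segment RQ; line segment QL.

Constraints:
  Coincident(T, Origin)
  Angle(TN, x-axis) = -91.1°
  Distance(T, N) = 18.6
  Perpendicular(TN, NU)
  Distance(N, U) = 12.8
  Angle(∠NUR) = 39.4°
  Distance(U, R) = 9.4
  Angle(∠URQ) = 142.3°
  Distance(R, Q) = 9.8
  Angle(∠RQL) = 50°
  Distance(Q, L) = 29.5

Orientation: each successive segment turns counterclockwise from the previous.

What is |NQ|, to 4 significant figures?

7.569

T is at the origin; TN runs at -91.1° with length 18.6, so N = (-0.3571, -18.60). TN is perpendicular to NU, so NU runs at -1.100°; with |NU| = 12.8, U = (12.44, -18.84). ∠NUR = 39.4° gives UR at 139.5° from the x-axis; with |UR| = 9.4, R = (5.293, -12.74). ∠URQ = 142.3° gives RQ at 177.2° from the x-axis; with |RQ| = 9.8, Q = (-4.496, -12.26). Then |NQ| = |Q − N| = 7.569.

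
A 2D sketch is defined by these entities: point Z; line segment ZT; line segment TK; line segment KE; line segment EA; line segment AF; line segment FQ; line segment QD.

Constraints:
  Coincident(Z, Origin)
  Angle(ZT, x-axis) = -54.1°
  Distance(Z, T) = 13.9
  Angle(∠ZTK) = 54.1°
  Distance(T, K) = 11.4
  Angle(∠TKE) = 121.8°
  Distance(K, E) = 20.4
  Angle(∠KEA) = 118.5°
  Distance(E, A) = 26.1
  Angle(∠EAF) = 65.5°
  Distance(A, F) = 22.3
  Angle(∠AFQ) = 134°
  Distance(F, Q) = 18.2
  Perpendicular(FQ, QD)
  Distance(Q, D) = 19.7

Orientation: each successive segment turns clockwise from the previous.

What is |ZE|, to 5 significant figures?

15.262

Z is at the origin; ZT runs at -54.1° with length 13.9, so T = (8.1506, -11.260). ∠ZTK = 54.1° gives TK at -180.00° from the x-axis; with |TK| = 11.4, K = (-3.2494, -11.260). ∠TKE = 121.8° gives KE at 121.80° from the x-axis; with |KE| = 20.4, E = (-13.999, 6.0782). Then |ZE| = |E − Z| = 15.262.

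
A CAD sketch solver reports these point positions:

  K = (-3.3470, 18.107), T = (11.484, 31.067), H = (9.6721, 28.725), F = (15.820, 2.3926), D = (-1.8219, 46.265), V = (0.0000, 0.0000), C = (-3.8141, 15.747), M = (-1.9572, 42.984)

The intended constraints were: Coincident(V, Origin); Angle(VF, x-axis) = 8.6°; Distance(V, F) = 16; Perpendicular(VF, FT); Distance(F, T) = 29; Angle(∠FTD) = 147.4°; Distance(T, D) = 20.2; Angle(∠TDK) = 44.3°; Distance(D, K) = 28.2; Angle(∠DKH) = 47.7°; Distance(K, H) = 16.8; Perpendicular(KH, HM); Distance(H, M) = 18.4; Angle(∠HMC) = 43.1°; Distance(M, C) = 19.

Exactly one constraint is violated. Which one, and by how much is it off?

Distance(M, C) = 19 — off by 8.30.

V = (0.00, 0.00) ✓; VF at 8.600° ✓; |VF| = 16.00 ✓; ∠(VF, FT) = 90.00° ✓; |FT| = 29.00 ✓; ∠FTD = 147.4° ✓; |TD| = 20.20 ✓; ∠TDK = 44.30° ✓; |DK| = 28.20 ✓; ∠DKH = 47.70° ✓; |KH| = 16.80 ✓; ∠(KH, HM) = 90.00° ✓; |HM| = 18.40 ✓; ∠HMC = 43.10° ✓; |MC| = 27.30 ✗.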